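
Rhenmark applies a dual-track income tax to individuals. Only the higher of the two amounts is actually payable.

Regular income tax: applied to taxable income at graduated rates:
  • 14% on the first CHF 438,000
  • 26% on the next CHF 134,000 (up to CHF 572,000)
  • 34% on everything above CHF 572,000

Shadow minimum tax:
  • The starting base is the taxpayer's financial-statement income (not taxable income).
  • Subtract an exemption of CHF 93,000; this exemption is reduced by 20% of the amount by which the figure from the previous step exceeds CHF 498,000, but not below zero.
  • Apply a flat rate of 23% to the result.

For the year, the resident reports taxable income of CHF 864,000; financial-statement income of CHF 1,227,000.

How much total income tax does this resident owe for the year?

CHF 282,210

Shadow minimum tax:
  Base (financial-statement income): CHF 1,227,000
  Exemption: 20% × (CHF 1,227,000 − CHF 498,000) = CHF 145,800 ≥ CHF 93,000, so the exemption is fully phased out
  Base: CHF 1,227,000 − CHF 0 = CHF 1,227,000
  CHF 1,227,000 × 23% = CHF 282,210

Regular income tax:
  CHF 438,000 × 14% = CHF 61,320
  CHF 134,000 × 26% = CHF 34,840
  CHF 292,000 × 34% = CHF 99,280
  → CHF 195,440

CHF 282,210 > CHF 195,440, so the shadow minimum tax is the binding amount.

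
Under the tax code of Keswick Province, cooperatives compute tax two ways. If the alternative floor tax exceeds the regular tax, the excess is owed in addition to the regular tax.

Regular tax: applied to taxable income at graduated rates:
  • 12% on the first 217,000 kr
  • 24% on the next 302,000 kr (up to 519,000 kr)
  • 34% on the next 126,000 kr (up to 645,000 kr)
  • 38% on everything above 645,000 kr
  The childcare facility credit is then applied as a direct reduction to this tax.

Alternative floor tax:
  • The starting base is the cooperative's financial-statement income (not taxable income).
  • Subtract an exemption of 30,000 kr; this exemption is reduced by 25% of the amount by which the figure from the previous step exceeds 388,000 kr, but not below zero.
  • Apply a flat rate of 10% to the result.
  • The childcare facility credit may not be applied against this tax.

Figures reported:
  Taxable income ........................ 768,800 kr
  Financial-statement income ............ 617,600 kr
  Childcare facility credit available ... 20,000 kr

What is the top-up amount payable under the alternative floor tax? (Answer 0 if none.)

0 kr

Alternative floor tax:
  Base (financial-statement income): 617,600 kr
  Exemption: 25% × (617,600 kr − 388,000 kr) = 57,400 kr ≥ 30,000 kr, so the exemption is fully phased out
  Base: 617,600 kr − 0 kr = 617,600 kr
  617,600 kr × 10% = 61,760 kr

Regular tax:
  217,000 kr × 12% = 26,040 kr
  302,000 kr × 24% = 72,480 kr
  126,000 kr × 34% = 42,840 kr
  123,800 kr × 38% = 47,044 kr
  → 188,404 kr
  Less childcare facility credit 20,000 kr → 168,404 kr

61,760 kr ≤ 168,404 kr, so no add-on is due.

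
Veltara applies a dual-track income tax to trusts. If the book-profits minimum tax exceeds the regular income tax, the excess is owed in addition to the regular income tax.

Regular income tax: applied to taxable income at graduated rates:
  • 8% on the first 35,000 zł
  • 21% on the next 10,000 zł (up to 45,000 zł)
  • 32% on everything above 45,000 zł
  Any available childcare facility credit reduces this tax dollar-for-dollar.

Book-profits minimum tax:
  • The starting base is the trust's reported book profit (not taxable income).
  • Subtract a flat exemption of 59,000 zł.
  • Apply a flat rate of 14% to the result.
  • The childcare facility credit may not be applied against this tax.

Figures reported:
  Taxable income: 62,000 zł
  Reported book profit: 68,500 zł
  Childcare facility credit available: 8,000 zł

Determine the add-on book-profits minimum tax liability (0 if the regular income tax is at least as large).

Book-profits minimum tax:
  Base (reported book profit): 68,500 zł
  Less exemption 59,000 zł → base 9,500 zł
  9,500 zł × 14% = 1,330 zł

Regular income tax:
  35,000 zł × 8% = 2,800 zł
  10,000 zł × 21% = 2,100 zł
  17,000 zł × 32% = 5,440 zł
  → 10,340 zł
  Less childcare facility credit 8,000 zł → 2,340 zł

1,330 zł ≤ 2,340 zł, so no add-on is due.

0 zł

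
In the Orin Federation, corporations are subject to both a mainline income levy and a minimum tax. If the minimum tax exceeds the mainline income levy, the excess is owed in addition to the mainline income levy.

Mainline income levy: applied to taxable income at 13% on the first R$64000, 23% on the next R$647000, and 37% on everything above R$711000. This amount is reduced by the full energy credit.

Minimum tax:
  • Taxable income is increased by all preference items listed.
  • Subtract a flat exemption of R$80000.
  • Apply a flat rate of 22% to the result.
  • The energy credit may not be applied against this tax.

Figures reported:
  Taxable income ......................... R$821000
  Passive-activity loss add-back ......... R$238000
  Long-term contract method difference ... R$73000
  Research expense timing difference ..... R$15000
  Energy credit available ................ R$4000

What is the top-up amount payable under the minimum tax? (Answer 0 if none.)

Minimum tax:
  Adjusted income: R$821000 + R$238000 + R$73000 + R$15000 = R$1147000
  Less exemption R$80000 → base R$1067000
  R$1067000 × 22% = R$234740

Mainline income levy:
  R$64000 × 13% = R$8320
  R$647000 × 23% = R$148810
  R$110000 × 37% = R$40700
  → R$197830
  Less energy credit R$4000 → R$193830

Excess of minimum tax over mainline income levy: R$234740 − R$193830 = R$40910.

R$40910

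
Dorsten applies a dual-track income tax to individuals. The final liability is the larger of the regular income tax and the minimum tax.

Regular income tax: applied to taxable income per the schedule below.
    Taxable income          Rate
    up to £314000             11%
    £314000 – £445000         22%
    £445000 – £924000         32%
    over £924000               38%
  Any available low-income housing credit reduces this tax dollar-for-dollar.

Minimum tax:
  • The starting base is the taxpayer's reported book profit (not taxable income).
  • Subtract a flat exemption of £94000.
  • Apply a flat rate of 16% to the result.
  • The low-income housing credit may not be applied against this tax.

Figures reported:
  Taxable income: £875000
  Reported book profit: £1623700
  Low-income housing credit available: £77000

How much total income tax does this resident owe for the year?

£244752

Minimum tax:
  Base (reported book profit): £1623700
  Less exemption £94000 → base £1529700
  £1529700 × 16% = £244752

Regular income tax:
  £314000 × 11% = £34540
  £131000 × 22% = £28820
  £430000 × 32% = £137600
  → £200960
  Less low-income housing credit £77000 → £123960

£244752 > £123960, so the minimum tax is the binding amount.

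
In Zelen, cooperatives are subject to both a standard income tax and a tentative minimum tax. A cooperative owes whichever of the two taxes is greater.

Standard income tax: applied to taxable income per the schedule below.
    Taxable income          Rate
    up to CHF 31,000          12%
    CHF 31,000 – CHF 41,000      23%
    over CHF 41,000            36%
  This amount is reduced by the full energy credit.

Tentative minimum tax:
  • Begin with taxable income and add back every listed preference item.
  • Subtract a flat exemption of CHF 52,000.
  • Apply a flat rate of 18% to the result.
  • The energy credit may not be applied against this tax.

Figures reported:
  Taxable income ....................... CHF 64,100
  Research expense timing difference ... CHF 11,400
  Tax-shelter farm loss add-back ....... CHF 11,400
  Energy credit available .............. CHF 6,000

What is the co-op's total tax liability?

CHF 8,336

Tentative minimum tax:
  Adjusted income: CHF 64,100 + CHF 11,400 + CHF 11,400 = CHF 86,900
  Less exemption CHF 52,000 → base CHF 34,900
  CHF 34,900 × 18% = CHF 6,282

Standard income tax:
  CHF 31,000 × 12% = CHF 3,720
  CHF 10,000 × 23% = CHF 2,300
  CHF 23,100 × 36% = CHF 8,316
  → CHF 14,336
  Less energy credit CHF 6,000 → CHF 8,336

CHF 8,336 > CHF 6,282, so the standard income tax governs.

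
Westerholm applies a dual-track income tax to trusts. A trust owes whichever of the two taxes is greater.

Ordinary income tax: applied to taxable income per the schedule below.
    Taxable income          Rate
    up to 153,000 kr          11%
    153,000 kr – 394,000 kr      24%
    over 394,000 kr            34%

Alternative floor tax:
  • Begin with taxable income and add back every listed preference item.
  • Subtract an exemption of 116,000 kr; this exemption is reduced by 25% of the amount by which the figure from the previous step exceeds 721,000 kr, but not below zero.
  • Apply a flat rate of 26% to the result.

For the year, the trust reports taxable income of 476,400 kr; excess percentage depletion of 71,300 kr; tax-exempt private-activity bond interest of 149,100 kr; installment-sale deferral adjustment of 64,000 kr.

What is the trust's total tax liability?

170,235 kr

Alternative floor tax:
  Adjusted income: 476,400 kr + 71,300 kr + 149,100 kr + 64,000 kr = 760,800 kr
  Exemption: 116,000 kr − 25% × (760,800 kr − 721,000 kr) = 116,000 kr − 9,950 kr = 106,050 kr
  Base: 760,800 kr − 106,050 kr = 654,750 kr
  654,750 kr × 26% = 170,235 kr

Ordinary income tax:
  153,000 kr × 11% = 16,830 kr
  241,000 kr × 24% = 57,840 kr
  82,400 kr × 34% = 28,016 kr
  → 102,686 kr

170,235 kr > 102,686 kr, so the alternative floor tax is the binding amount.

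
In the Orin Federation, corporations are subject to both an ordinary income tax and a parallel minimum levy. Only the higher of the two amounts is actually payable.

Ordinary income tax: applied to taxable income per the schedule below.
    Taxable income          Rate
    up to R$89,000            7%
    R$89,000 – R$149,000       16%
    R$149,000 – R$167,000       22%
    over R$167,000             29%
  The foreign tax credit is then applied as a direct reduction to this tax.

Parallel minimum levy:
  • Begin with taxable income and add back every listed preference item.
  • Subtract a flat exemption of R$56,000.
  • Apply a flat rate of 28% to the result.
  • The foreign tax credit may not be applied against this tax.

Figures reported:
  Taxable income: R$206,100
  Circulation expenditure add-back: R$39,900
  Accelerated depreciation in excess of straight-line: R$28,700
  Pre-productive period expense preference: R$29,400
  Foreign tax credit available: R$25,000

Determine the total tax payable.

R$69,468

Parallel minimum levy:
  Adjusted income: R$206,100 + R$39,900 + R$28,700 + R$29,400 = R$304,100
  Less exemption R$56,000 → base R$248,100
  R$248,100 × 28% = R$69,468

Ordinary income tax:
  R$89,000 × 7% = R$6,230
  R$60,000 × 16% = R$9,600
  R$18,000 × 22% = R$3,960
  R$39,100 × 29% = R$11,339
  → R$31,129
  Less foreign tax credit R$25,000 → R$6,129

R$69,468 > R$6,129, so the parallel minimum levy is the binding amount.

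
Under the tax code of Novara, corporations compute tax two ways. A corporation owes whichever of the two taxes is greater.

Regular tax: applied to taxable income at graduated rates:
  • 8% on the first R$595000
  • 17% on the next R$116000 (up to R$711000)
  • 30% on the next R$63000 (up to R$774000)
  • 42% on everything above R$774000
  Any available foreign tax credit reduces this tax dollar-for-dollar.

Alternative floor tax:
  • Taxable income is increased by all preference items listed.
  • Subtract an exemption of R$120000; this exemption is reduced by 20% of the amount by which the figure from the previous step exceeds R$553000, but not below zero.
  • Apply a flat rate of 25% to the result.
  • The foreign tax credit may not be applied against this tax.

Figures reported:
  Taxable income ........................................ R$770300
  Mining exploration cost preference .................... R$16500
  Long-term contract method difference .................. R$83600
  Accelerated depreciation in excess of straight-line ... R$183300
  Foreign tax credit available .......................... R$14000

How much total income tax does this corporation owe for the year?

R$258460

Alternative floor tax:
  Adjusted income: R$770300 + R$16500 + R$83600 + R$183300 = R$1053700
  Exemption: R$120000 − 20% × (R$1053700 − R$553000) = R$120000 − R$100140 = R$19860
  Base: R$1053700 − R$19860 = R$1033840
  R$1033840 × 25% = R$258460

Regular tax:
  R$595000 × 8% = R$47600
  R$116000 × 17% = R$19720
  R$59300 × 30% = R$17790
  → R$85110
  Less foreign tax credit R$14000 → R$71110

R$258460 > R$71110, so the alternative floor tax is the binding amount.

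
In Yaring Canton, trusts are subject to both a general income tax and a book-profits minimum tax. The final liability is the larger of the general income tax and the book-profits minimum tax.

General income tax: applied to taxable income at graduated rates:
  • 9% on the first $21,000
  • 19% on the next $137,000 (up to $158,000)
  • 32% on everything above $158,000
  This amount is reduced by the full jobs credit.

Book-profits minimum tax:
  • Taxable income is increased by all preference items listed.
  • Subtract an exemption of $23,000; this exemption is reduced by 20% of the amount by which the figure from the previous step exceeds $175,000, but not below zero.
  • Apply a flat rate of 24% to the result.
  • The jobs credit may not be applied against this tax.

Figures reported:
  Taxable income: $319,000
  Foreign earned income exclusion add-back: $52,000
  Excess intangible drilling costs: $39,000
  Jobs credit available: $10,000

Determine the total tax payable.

$98,400

Book-profits minimum tax:
  Adjusted income: $319,000 + $52,000 + $39,000 = $410,000
  Exemption: 20% × ($410,000 − $175,000) = $47,000 ≥ $23,000, so the exemption is fully phased out
  Base: $410,000 − $0 = $410,000
  $410,000 × 24% = $98,400

General income tax:
  $21,000 × 9% = $1,890
  $137,000 × 19% = $26,030
  $161,000 × 32% = $51,520
  → $79,440
  Less jobs credit $10,000 → $69,440

$98,400 > $69,440, so the book-profits minimum tax is the binding amount.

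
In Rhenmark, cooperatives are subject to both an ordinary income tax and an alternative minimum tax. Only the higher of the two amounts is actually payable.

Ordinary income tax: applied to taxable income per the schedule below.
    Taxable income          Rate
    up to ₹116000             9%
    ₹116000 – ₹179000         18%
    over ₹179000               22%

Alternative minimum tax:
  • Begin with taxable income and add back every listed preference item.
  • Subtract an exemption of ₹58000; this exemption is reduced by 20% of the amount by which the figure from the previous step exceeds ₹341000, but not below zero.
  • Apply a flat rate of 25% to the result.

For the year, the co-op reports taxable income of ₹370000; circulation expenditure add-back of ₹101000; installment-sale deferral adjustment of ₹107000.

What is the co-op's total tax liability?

₹141850

Ordinary income tax:
  ₹116000 × 9% = ₹10440
  ₹63000 × 18% = ₹11340
  ₹191000 × 22% = ₹42020
  → ₹63800

Alternative minimum tax:
  Adjusted income: ₹370000 + ₹101000 + ₹107000 = ₹578000
  Exemption: ₹58000 − 20% × (₹578000 − ₹341000) = ₹58000 − ₹47400 = ₹10600
  Base: ₹578000 − ₹10600 = ₹567400
  ₹567400 × 25% = ₹141850

₹141850 > ₹63800, so the alternative minimum tax is the binding amount.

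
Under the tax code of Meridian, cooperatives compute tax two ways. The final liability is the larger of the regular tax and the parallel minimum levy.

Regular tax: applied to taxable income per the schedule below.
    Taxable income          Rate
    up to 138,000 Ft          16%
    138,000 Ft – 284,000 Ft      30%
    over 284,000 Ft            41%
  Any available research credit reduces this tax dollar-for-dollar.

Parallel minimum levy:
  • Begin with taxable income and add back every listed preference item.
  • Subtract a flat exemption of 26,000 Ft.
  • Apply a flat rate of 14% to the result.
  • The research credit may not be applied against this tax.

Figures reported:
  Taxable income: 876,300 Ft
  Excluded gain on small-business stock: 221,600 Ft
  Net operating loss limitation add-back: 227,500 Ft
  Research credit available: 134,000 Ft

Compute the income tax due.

Regular tax:
  138,000 Ft × 16% = 22,080 Ft
  146,000 Ft × 30% = 43,800 Ft
  592,300 Ft × 41% = 242,843 Ft
  → 308,723 Ft
  Less research credit 134,000 Ft → 174,723 Ft

Parallel minimum levy:
  Adjusted income: 876,300 Ft + 221,600 Ft + 227,500 Ft = 1,325,400 Ft
  Less exemption 26,000 Ft → base 1,299,400 Ft
  1,299,400 Ft × 14% = 181,916 Ft

181,916 Ft > 174,723 Ft, so the parallel minimum levy is the binding amount.

181,916 Ft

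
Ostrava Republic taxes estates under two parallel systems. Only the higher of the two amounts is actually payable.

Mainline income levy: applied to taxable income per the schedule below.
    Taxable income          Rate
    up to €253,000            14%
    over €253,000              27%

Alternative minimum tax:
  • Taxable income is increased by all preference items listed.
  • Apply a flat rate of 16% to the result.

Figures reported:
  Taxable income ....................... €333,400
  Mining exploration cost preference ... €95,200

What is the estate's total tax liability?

€68,576

Alternative minimum tax:
  Adjusted income: €333,400 + €95,200 = €428,600
  €428,600 × 16% = €68,576

Mainline income levy:
  €253,000 × 14% = €35,420
  €80,400 × 27% = €21,708
  → €57,128

€68,576 > €57,128, so the alternative minimum tax is the binding amount.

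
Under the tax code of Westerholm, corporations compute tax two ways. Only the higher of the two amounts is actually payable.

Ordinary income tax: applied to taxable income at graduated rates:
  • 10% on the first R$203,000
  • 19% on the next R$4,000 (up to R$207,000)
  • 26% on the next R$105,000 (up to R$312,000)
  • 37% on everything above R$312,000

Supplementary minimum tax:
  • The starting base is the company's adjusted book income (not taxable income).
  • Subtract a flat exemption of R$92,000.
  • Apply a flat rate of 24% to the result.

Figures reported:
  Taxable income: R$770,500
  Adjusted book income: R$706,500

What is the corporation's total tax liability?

R$218,005

Supplementary minimum tax:
  Base (adjusted book income): R$706,500
  Less exemption R$92,000 → base R$614,500
  R$614,500 × 24% = R$147,480

Ordinary income tax:
  R$203,000 × 10% = R$20,300
  R$4,000 × 19% = R$760
  R$105,000 × 26% = R$27,300
  R$458,500 × 37% = R$169,645
  → R$218,005

R$218,005 > R$147,480, so the ordinary income tax governs.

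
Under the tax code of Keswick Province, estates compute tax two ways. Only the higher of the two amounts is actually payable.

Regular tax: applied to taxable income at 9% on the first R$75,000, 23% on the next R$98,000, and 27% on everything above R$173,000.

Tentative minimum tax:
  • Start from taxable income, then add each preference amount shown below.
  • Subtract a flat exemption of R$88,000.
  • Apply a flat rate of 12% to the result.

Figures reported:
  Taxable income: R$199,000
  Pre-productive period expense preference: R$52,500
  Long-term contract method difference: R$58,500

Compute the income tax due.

R$36,310

Regular tax:
  R$75,000 × 9% = R$6,750
  R$98,000 × 23% = R$22,540
  R$26,000 × 27% = R$7,020
  → R$36,310

Tentative minimum tax:
  Adjusted income: R$199,000 + R$52,500 + R$58,500 = R$310,000
  Less exemption R$88,000 → base R$222,000
  R$222,000 × 12% = R$26,640

R$36,310 > R$26,640, so the regular tax governs.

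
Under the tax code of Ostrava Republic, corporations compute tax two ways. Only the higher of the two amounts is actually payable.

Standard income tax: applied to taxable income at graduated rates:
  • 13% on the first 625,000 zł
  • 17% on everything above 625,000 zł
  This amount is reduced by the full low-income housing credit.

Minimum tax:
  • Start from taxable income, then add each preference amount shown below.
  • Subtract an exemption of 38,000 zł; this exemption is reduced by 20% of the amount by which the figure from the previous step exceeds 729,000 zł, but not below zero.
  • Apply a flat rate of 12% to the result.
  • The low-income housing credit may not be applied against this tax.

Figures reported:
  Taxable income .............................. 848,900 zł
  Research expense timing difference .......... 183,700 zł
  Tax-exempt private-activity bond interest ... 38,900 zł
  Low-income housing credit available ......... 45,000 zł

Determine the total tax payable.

128,580 zł

Standard income tax:
  625,000 zł × 13% = 81,250 zł
  223,900 zł × 17% = 38,063 zł
  → 119,313 zł
  Less low-income housing credit 45,000 zł → 74,313 zł

Minimum tax:
  Adjusted income: 848,900 zł + 183,700 zł + 38,900 zł = 1,071,500 zł
  Exemption: 20% × (1,071,500 zł − 729,000 zł) = 68,500 zł ≥ 38,000 zł, so the exemption is fully phased out
  Base: 1,071,500 zł − 0 zł = 1,071,500 zł
  1,071,500 zł × 12% = 128,580 zł

128,580 zł > 74,313 zł, so the minimum tax is the binding amount.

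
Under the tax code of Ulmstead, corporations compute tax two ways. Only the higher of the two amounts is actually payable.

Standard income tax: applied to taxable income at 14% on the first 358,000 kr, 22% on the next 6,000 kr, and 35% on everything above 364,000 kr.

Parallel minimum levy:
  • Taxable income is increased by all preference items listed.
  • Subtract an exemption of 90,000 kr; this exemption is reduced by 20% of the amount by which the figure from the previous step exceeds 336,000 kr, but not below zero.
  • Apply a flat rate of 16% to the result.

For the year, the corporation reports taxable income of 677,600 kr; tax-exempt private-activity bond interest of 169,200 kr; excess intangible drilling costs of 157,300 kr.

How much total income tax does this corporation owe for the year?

Standard income tax:
  358,000 kr × 14% = 50,120 kr
  6,000 kr × 22% = 1,320 kr
  313,600 kr × 35% = 109,760 kr
  → 161,200 kr

Parallel minimum levy:
  Adjusted income: 677,600 kr + 169,200 kr + 157,300 kr = 1,004,100 kr
  Exemption: 20% × (1,004,100 kr − 336,000 kr) = 133,620 kr ≥ 90,000 kr, so the exemption is fully phased out
  Base: 1,004,100 kr − 0 kr = 1,004,100 kr
  1,004,100 kr × 16% = 160,656 kr

161,200 kr > 160,656 kr, so the standard income tax governs.

161,200 kr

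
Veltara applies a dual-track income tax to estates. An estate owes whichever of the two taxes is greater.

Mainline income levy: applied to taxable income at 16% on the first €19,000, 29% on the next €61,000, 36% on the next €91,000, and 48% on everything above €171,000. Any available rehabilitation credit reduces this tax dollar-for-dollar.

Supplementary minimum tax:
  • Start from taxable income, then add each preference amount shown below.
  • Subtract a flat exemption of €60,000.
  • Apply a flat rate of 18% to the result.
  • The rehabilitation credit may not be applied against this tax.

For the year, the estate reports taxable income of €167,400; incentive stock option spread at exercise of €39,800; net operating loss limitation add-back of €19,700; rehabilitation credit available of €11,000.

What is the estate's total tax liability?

Supplementary minimum tax:
  Adjusted income: €167,400 + €39,800 + €19,700 = €226,900
  Less exemption €60,000 → base €166,900
  €166,900 × 18% = €30,042

Mainline income levy:
  €19,000 × 16% = €3,040
  €61,000 × 29% = €17,690
  €87,400 × 36% = €31,464
  → €52,194
  Less rehabilitation credit €11,000 → €41,194

€41,194 > €30,042, so the mainline income levy governs.

€41,194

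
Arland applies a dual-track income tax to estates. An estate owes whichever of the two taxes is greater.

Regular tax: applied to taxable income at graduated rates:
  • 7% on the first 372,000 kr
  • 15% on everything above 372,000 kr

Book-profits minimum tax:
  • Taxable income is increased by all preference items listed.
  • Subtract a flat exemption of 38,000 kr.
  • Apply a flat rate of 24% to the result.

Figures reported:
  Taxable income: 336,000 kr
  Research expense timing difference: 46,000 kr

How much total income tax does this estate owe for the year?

82,560 kr

Regular tax:
  336,000 kr × 7% = 23,520 kr

Book-profits minimum tax:
  Adjusted income: 336,000 kr + 46,000 kr = 382,000 kr
  Less exemption 38,000 kr → base 344,000 kr
  344,000 kr × 24% = 82,560 kr

82,560 kr > 23,520 kr, so the book-profits minimum tax is the binding amount.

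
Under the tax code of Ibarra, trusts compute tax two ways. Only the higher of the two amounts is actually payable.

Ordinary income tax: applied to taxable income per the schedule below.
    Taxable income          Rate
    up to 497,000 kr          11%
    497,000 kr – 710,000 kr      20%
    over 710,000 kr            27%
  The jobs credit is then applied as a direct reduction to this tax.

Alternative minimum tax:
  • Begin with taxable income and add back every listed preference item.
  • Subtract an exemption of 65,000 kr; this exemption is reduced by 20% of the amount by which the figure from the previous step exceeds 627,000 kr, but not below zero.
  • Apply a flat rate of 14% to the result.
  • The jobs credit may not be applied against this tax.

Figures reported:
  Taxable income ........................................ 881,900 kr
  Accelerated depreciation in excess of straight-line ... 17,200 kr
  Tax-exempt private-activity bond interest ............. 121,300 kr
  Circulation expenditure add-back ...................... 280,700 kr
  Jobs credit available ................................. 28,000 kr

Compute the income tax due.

182,154 kr

Alternative minimum tax:
  Adjusted income: 881,900 kr + 17,200 kr + 121,300 kr + 280,700 kr = 1,301,100 kr
  Exemption: 20% × (1,301,100 kr − 627,000 kr) = 134,820 kr ≥ 65,000 kr, so the exemption is fully phased out
  Base: 1,301,100 kr − 0 kr = 1,301,100 kr
  1,301,100 kr × 14% = 182,154 kr

Ordinary income tax:
  497,000 kr × 11% = 54,670 kr
  213,000 kr × 20% = 42,600 kr
  171,900 kr × 27% = 46,413 kr
  → 143,683 kr
  Less jobs credit 28,000 kr → 115,683 kr

182,154 kr > 115,683 kr, so the alternative minimum tax is the binding amount.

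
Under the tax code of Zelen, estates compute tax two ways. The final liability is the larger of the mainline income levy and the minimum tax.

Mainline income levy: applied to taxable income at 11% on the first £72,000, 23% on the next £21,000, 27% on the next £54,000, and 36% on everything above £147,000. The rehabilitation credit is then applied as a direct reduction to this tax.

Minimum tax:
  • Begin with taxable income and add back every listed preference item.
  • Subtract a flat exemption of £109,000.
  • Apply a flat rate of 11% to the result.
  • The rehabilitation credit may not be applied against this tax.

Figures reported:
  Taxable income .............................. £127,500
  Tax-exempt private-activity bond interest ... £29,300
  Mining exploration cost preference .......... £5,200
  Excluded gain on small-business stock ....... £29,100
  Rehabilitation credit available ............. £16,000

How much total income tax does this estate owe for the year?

£9,031

Mainline income levy:
  £72,000 × 11% = £7,920
  £21,000 × 23% = £4,830
  £34,500 × 27% = £9,315
  → £22,065
  Less rehabilitation credit £16,000 → £6,065

Minimum tax:
  Adjusted income: £127,500 + £29,300 + £5,200 + £29,100 = £191,100
  Less exemption £109,000 → base £82,100
  £82,100 × 11% = £9,031

£9,031 > £6,065, so the minimum tax is the binding amount.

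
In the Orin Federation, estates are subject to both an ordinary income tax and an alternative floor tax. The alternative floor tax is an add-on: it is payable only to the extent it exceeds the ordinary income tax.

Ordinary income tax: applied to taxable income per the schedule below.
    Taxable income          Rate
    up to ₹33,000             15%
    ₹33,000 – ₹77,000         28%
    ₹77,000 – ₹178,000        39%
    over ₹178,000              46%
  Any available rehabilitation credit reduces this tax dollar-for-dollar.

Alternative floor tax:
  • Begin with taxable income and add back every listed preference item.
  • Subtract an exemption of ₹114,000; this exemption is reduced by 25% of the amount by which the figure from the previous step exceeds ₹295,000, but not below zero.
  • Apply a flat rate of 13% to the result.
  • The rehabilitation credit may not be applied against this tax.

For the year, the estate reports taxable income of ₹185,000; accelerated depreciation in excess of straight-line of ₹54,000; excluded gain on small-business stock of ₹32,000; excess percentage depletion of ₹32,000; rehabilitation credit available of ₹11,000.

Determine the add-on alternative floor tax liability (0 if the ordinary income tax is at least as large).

Ordinary income tax:
  ₹33,000 × 15% = ₹4,950
  ₹44,000 × 28% = ₹12,320
  ₹101,000 × 39% = ₹39,390
  ₹7,000 × 46% = ₹3,220
  → ₹59,880
  Less rehabilitation credit ₹11,000 → ₹48,880

Alternative floor tax:
  Adjusted income: ₹185,000 + ₹54,000 + ₹32,000 + ₹32,000 = ₹303,000
  Exemption: ₹114,000 − 25% × (₹303,000 − ₹295,000) = ₹114,000 − ₹2,000 = ₹112,000
  Base: ₹303,000 − ₹112,000 = ₹191,000
  ₹191,000 × 13% = ₹24,830

₹24,830 ≤ ₹48,880, so no add-on is due.

₹0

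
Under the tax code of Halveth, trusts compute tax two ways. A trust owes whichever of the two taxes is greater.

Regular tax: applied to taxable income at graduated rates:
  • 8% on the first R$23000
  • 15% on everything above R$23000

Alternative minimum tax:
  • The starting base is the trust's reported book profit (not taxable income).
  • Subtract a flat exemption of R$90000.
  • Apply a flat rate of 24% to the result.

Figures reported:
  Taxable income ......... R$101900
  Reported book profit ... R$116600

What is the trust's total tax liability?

R$13675

Regular tax:
  R$23000 × 8% = R$1840
  R$78900 × 15% = R$11835
  → R$13675

Alternative minimum tax:
  Base (reported book profit): R$116600
  Less exemption R$90000 → base R$26600
  R$26600 × 24% = R$6384

R$13675 > R$6384, so the regular tax governs.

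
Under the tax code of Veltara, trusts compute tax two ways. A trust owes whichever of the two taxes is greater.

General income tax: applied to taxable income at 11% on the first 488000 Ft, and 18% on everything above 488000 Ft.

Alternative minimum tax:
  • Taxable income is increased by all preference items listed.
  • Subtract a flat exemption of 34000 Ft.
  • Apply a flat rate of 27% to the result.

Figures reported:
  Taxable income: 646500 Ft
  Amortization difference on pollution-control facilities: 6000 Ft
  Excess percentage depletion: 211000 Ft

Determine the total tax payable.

223965 Ft

General income tax:
  488000 Ft × 11% = 53680 Ft
  158500 Ft × 18% = 28530 Ft
  → 82210 Ft

Alternative minimum tax:
  Adjusted income: 646500 Ft + 6000 Ft + 211000 Ft = 863500 Ft
  Less exemption 34000 Ft → base 829500 Ft
  829500 Ft × 27% = 223965 Ft

223965 Ft > 82210 Ft, so the alternative minimum tax is the binding amount.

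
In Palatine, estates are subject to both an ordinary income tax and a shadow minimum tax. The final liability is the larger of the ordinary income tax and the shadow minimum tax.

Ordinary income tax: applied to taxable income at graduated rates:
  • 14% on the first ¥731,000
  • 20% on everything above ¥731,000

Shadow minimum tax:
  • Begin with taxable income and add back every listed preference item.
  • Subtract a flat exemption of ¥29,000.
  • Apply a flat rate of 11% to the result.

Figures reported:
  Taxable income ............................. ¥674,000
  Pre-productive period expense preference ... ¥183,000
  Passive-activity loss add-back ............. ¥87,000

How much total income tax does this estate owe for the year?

¥100,650

Ordinary income tax:
  ¥674,000 × 14% = ¥94,360

Shadow minimum tax:
  Adjusted income: ¥674,000 + ¥183,000 + ¥87,000 = ¥944,000
  Less exemption ¥29,000 → base ¥915,000
  ¥915,000 × 11% = ¥100,650

¥100,650 > ¥94,360, so the shadow minimum tax is the binding amount.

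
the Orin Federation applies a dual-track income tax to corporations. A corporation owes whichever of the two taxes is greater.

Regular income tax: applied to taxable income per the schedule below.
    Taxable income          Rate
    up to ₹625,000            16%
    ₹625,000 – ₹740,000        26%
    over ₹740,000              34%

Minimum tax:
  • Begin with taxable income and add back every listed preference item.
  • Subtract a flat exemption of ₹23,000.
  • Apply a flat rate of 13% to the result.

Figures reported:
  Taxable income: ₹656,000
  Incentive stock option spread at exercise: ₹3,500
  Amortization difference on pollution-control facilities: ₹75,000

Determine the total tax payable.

Minimum tax:
  Adjusted income: ₹656,000 + ₹3,500 + ₹75,000 = ₹734,500
  Less exemption ₹23,000 → base ₹711,500
  ₹711,500 × 13% = ₹92,495

Regular income tax:
  ₹625,000 × 16% = ₹100,000
  ₹31,000 × 26% = ₹8,060
  → ₹108,060

₹108,060 > ₹92,495, so the regular income tax governs.

₹108,060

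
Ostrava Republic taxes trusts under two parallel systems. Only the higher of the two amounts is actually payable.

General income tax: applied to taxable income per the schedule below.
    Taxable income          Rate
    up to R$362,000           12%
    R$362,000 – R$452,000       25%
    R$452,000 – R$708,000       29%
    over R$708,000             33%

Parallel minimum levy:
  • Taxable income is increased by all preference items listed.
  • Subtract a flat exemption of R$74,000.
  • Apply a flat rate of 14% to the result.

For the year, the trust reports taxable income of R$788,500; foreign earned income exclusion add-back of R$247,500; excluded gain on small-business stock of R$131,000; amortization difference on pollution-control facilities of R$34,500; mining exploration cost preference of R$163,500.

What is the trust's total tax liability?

R$180,740

Parallel minimum levy:
  Adjusted income: R$788,500 + R$247,500 + R$131,000 + R$34,500 + R$163,500 = R$1,365,000
  Less exemption R$74,000 → base R$1,291,000
  R$1,291,000 × 14% = R$180,740

General income tax:
  R$362,000 × 12% = R$43,440
  R$90,000 × 25% = R$22,500
  R$256,000 × 29% = R$74,240
  R$80,500 × 33% = R$26,565
  → R$166,745

R$180,740 > R$166,745, so the parallel minimum levy is the binding amount.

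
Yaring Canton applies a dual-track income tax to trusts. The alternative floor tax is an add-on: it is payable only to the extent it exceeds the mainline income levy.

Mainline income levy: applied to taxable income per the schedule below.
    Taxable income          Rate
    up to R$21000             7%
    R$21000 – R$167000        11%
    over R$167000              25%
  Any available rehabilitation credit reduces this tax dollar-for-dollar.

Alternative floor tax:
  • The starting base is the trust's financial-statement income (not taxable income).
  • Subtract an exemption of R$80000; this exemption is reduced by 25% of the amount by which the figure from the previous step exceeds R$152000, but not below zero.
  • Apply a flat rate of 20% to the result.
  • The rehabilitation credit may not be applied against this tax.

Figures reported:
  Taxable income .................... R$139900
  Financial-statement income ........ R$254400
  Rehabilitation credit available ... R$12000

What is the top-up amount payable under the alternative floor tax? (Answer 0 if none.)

R$37451

Alternative floor tax:
  Base (financial-statement income): R$254400
  Exemption: R$80000 − 25% × (R$254400 − R$152000) = R$80000 − R$25600 = R$54400
  Base: R$254400 − R$54400 = R$200000
  R$200000 × 20% = R$40000

Mainline income levy:
  R$21000 × 7% = R$1470
  R$118900 × 11% = R$13079
  → R$14549
  Less rehabilitation credit R$12000 → R$2549

Excess of alternative floor tax over mainline income levy: R$40000 − R$2549 = R$37451.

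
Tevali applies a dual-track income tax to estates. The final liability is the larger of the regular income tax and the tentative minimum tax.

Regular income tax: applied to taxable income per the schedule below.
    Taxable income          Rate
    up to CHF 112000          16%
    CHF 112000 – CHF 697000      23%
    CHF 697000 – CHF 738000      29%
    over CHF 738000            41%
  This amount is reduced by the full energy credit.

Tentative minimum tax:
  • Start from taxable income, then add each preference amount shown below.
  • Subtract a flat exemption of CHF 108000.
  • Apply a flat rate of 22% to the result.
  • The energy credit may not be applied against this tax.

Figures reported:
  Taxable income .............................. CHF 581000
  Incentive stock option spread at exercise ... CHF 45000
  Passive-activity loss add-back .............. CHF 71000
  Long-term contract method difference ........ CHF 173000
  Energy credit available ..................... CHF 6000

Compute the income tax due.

CHF 167640

Tentative minimum tax:
  Adjusted income: CHF 581000 + CHF 45000 + CHF 71000 + CHF 173000 = CHF 870000
  Less exemption CHF 108000 → base CHF 762000
  CHF 762000 × 22% = CHF 167640

Regular income tax:
  CHF 112000 × 16% = CHF 17920
  CHF 469000 × 23% = CHF 107870
  → CHF 125790
  Less energy credit CHF 6000 → CHF 119790

CHF 167640 > CHF 119790, so the tentative minimum tax is the binding amount.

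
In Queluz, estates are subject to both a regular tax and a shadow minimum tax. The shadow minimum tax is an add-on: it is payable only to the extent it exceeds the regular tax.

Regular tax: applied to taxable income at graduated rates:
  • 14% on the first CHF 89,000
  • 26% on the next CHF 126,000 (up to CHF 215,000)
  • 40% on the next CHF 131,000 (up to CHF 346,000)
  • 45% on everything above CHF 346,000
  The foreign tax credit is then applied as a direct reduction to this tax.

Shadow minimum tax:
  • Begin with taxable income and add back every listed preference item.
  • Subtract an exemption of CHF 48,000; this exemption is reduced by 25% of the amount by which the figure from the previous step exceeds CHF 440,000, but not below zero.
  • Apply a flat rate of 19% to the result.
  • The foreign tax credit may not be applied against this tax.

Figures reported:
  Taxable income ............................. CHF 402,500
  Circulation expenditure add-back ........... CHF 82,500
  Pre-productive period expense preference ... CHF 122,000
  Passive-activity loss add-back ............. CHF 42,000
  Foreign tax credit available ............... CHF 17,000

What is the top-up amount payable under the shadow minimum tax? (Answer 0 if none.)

Regular tax:
  CHF 89,000 × 14% = CHF 12,460
  CHF 126,000 × 26% = CHF 32,760
  CHF 131,000 × 40% = CHF 52,400
  CHF 56,500 × 45% = CHF 25,425
  → CHF 123,045
  Less foreign tax credit CHF 17,000 → CHF 106,045

Shadow minimum tax:
  Adjusted income: CHF 402,500 + CHF 82,500 + CHF 122,000 + CHF 42,000 = CHF 649,000
  Exemption: 25% × (CHF 649,000 − CHF 440,000) = CHF 52,250 ≥ CHF 48,000, so the exemption is fully phased out
  Base: CHF 649,000 − CHF 0 = CHF 649,000
  CHF 649,000 × 19% = CHF 123,310

Excess of shadow minimum tax over regular tax: CHF 123,310 − CHF 106,045 = CHF 17,265.

CHF 17,265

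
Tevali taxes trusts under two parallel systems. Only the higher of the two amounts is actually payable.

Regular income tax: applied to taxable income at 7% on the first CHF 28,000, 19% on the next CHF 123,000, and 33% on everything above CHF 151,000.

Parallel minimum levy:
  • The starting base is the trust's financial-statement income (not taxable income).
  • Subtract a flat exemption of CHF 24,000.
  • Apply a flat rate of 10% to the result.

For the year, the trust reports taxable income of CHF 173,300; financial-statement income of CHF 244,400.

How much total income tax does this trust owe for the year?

Regular income tax:
  CHF 28,000 × 7% = CHF 1,960
  CHF 123,000 × 19% = CHF 23,370
  CHF 22,300 × 33% = CHF 7,359
  → CHF 32,689

Parallel minimum levy:
  Base (financial-statement income): CHF 244,400
  Less exemption CHF 24,000 → base CHF 220,400
  CHF 220,400 × 10% = CHF 22,040

CHF 32,689 > CHF 22,040, so the regular income tax governs.

CHF 32,689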